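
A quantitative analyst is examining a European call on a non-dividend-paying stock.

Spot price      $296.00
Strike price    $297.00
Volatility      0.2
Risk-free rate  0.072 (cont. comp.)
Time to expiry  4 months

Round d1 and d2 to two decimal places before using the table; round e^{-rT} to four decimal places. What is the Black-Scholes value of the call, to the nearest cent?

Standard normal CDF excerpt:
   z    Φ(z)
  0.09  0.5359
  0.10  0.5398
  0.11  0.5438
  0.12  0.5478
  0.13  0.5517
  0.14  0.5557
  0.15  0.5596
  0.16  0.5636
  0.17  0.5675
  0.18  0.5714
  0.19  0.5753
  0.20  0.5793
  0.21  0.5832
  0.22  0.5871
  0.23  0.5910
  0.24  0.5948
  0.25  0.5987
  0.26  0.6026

T = 0.3333;  σ√T = 0.1155
d₁ = [ln(296/297) + (0.072 + 0.2²/2)·0.3333] / 0.1155 = [-0.0034 + 0.0307] / 0.1155 = 0.2364 which rounds to 0.24
d₂ = d₁ − σ√T = 0.2364 − 0.1155 = 0.1209 which rounds to 0.12
exp(−rT) = exp(−0.072·0.3333) = 0.9763
N(d₁) = N(0.24) = 0.5948;  N(d₂) = N(0.12) = 0.5478
C = 296·0.5948 − 297·0.9763·0.5478 = 176.0608 − 158.8407 = 17.2201

$17.22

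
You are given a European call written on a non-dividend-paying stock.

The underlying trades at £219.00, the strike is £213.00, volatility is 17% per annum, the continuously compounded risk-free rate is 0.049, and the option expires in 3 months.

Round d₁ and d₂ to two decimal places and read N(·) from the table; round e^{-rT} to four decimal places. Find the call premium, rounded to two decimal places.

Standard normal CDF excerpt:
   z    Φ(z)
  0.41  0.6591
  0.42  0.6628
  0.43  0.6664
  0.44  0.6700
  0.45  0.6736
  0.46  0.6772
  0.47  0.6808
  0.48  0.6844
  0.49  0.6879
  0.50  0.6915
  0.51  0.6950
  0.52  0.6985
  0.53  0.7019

σ√T = 0.17·√0.25 = 0.0850
d₁ = [ln(219/213) + (0.049 + 0.17²/2)·0.25] / 0.0850 = [0.0278 + 0.0159] / 0.0850 = 0.5134 ≈ 0.51
d₂ = d₁ − σ√T = 0.5134 − 0.0850 = 0.4284 ≈ 0.43
e^(−rT) = e^(−0.049·0.25) = 0.9878
N(d₁) = N(0.51) = 0.6950;  N(d₂) = N(0.43) = 0.6664
C = 219·0.6950 − 213·0.9878·0.6664 = 152.2050 − 140.2115 = 11.9935

£11.99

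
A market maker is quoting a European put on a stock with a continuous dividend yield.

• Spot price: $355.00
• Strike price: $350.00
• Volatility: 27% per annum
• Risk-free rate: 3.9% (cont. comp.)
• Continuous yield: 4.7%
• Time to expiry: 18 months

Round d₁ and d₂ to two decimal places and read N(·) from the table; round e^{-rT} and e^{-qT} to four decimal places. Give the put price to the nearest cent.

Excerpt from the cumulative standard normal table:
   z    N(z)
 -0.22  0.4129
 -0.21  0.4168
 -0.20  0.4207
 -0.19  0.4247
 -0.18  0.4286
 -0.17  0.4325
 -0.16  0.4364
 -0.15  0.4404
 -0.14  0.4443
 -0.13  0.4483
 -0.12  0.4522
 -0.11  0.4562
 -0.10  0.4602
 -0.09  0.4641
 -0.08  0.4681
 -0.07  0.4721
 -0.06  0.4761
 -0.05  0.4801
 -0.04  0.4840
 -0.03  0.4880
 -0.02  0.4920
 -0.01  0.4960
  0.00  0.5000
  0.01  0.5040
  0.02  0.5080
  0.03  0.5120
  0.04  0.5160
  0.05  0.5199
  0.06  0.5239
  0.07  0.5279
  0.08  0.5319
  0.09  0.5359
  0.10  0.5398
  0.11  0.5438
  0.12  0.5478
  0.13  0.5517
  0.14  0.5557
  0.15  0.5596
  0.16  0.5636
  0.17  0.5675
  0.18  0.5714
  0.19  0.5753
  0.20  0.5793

σ√T = 0.27 × 1.2247 = 0.3307
ln(S/K) + (r − q + σ²/2)T = ln(355/350) + (0.039 − 0.047 + 0.27²/2)·1.5 = 0.0142 + 0.0427 = 0.0569
d₁ = 0.0569 / 0.3307 = 0.1719 which rounds to 0.17
d₂ = d₁ − σ√T = 0.1719 − 0.3307 = -0.1587 which rounds to -0.16
exp(−qT) = exp(−0.047·1.5) = 0.9319;  exp(−rT) = exp(−0.039·1.5) = 0.9432
N(−d₂) = N(0.16) = 0.5636;  N(−d₁) = N(-0.17) = 0.4325
P = 350·0.9432·0.5636 − 355·0.9319·0.4325 = 186.0556 − 143.0816 = 42.9740

$42.97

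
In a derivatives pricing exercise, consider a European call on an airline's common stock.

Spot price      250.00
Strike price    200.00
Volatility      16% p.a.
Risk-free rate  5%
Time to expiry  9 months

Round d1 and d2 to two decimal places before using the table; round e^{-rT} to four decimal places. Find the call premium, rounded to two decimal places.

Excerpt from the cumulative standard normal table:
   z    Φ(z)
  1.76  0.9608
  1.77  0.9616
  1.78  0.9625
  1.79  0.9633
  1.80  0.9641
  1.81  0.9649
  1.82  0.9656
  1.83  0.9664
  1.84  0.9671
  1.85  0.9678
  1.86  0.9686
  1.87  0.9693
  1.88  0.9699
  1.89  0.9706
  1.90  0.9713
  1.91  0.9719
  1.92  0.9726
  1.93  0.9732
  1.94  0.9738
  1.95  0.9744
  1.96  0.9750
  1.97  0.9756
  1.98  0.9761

57.72

σ√T = 0.16·√0.75 = 0.1386
d₁ = [ln(250/200) + (0.05 + 0.16²/2)·0.75] / 0.1386 = [0.2231 + 0.0471] / 0.1386 = 1.9503 which rounds to 1.95
d₂ = d₁ − σ√T = 1.9503 − 0.1386 = 1.8118 which rounds to 1.81
exp(−rT) = exp(−0.05·0.75) = 0.9632
N(d₁) = N(1.95) = 0.9744;  N(d₂) = N(1.81) = 0.9649
C = 250·0.9744 − 200·0.9632·0.9649 = 243.6000 − 185.8783 = 57.7217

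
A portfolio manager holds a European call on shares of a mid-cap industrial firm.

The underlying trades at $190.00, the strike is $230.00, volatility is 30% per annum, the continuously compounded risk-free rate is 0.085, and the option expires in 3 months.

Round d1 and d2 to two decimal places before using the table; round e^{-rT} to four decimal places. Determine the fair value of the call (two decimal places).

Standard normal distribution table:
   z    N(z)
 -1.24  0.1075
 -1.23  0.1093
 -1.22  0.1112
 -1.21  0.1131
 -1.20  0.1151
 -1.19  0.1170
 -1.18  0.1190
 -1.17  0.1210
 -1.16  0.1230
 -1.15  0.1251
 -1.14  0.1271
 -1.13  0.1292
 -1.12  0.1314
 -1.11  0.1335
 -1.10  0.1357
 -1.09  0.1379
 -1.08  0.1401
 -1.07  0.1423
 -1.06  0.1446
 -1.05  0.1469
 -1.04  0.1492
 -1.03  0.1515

$2.01

σ√T = 0.3·√0.25 = 0.1500
d₁ = [ln(190/230) + (0.085 + 0.3²/2)·0.25] / 0.1500 = [-0.1911 + 0.0325] / 0.1500 = -1.0570 ≈ -1.06
d₂ = d₁ − σ√T = -1.0570 − 0.1500 = -1.2070 ≈ -1.21
e^(−rT) = e^(−0.085·0.25) = 0.9790
N(d₁) = N(-1.06) = 0.1446;  N(d₂) = N(-1.21) = 0.1131
C = 190·0.1446 − 230·0.9790·0.1131 = 27.4740 − 25.4667 = 2.0073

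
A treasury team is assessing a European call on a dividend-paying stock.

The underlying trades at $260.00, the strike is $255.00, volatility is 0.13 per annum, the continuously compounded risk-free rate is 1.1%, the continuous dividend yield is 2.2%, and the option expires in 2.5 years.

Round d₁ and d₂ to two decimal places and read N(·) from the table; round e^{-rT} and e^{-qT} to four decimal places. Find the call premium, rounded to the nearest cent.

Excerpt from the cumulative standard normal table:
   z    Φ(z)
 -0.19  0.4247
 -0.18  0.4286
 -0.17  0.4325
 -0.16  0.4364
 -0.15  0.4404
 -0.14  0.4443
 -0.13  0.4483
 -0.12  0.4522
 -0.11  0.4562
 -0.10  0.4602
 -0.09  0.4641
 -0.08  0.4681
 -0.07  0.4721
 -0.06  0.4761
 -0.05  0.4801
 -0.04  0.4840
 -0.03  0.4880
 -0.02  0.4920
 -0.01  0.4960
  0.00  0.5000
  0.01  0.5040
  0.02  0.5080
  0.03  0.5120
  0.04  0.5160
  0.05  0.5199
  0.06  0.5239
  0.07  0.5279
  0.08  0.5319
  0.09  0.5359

σ√T = 0.13·√2.5 = 0.2055
d₁ = [ln(260/255) + (0.011 − 0.022 + 0.13²/2)·2.5] / 0.2055 = [0.0194 − 0.0064] / 0.2055 = 0.0635 which rounds to 0.06
d₂ = d₁ − σ√T = 0.0635 − 0.2055 = -0.1421 which rounds to -0.14
e^(−qT) = e^(−0.022·2.5) = 0.9465;  e^(−rT) = e^(−0.011·2.5) = 0.9729
N(d₁) = N(0.06) = 0.5239;  N(d₂) = N(-0.14) = 0.4443
C = 260·0.9465·0.5239 − 255·0.9729·0.4443 = 128.9266 − 110.2262 = 18.7004

$18.70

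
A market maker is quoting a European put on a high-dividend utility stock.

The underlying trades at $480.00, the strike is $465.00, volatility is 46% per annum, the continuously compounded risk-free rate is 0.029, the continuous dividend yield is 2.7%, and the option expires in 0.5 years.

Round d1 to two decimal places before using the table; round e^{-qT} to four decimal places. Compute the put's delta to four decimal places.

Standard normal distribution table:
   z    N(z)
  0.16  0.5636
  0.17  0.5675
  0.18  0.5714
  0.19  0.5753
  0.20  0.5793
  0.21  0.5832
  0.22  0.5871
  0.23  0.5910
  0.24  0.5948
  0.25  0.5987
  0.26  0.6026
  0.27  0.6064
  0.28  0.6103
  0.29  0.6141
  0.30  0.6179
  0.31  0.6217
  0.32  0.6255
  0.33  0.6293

-0.3921

σ√T = 0.46 × 0.7071 = 0.3253
d₁ = [ln(480/465) + (0.029 − 0.027 + 0.46²/2)·0.5] / 0.3253 = [0.0317 + 0.0539] / 0.3253 = 0.2633 which rounds to 0.26
N(d₁) = N(0.26) = 0.6026
Δ_put = e^(−qT)·(N(d₁) − 1) = 0.9866·(0.6026 − 1) = -0.3921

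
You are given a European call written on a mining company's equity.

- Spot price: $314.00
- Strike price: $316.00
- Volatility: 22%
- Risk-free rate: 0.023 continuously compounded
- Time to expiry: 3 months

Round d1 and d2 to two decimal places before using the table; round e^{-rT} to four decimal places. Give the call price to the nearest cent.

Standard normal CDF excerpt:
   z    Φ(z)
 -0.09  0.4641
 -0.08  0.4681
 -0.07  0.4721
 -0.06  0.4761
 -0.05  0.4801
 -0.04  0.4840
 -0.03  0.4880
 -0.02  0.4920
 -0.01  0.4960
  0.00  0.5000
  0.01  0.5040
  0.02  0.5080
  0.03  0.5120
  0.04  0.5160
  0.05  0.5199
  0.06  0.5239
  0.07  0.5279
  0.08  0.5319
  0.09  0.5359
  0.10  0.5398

$13.66

σ√T = 0.22 × 0.5000 = 0.1100
d₁ = [ln(314/316) + (0.023 + 0.22²/2)·0.25] / 0.1100 = [-0.0063 + 0.0118] / 0.1100 = 0.0496 which rounds to 0.05
d₂ = d₁ − σ√T = 0.0496 − 0.1100 = -0.0604 which rounds to -0.06
e^(−rT) = e^(−0.023·0.25) = 0.9943
N(d₁) = N(0.05) = 0.5199;  N(d₂) = N(-0.06) = 0.4761
C = 314·0.5199 − 316·0.9943·0.4761 = 163.2486 − 149.5900 = 13.6586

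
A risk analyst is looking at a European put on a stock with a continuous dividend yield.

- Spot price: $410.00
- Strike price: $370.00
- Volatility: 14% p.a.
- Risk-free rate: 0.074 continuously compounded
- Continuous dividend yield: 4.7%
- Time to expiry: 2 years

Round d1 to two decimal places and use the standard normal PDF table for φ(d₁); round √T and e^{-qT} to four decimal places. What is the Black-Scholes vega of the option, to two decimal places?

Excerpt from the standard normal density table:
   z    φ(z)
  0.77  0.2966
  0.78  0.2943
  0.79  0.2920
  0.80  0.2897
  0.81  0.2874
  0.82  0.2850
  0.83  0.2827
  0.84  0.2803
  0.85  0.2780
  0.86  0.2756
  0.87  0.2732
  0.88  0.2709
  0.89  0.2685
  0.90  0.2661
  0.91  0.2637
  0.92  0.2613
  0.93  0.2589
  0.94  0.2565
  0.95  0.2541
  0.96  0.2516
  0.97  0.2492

141.72

σ√T = 0.14 × 1.4142 = 0.1980
d₁ = [ln(410/370) + (0.074 − 0.047 + ½·0.14²)·2] / (σ√T) = (0.1027 + 0.0736) / 0.1980 = 0.8902 → 0.89
√T = √2 = 1.4142
φ(d₁) = φ(0.89) = 0.2685
e^(−qT) = e^(−0.047·2) = 0.9103
vega = S·e^(−qT)·φ(d₁)·√T = 410·0.9103·0.2685·1.4142 = 141.7175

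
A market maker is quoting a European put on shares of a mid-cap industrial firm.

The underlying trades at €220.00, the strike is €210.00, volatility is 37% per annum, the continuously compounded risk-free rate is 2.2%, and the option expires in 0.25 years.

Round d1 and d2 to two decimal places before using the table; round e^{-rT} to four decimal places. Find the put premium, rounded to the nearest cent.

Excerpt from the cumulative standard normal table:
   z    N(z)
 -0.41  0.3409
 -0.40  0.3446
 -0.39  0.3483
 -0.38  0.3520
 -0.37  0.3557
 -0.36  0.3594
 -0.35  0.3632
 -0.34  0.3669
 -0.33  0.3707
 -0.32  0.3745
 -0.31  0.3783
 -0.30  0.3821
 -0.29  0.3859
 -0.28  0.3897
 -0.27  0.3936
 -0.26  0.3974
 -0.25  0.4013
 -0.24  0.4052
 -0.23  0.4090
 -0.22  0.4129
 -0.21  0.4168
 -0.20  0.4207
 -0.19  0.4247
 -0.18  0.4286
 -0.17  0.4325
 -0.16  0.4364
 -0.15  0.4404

€10.44

T = 0.25;  σ√T = 0.1850
d₁ = [ln(220/210) + (0.022 + 0.37²/2)·0.25] / 0.1850 = [0.0465 + 0.0226] / 0.1850 = 0.3737 → 0.37
d₂ = d₁ − σ√T = 0.3737 − 0.1850 = 0.1887 → 0.19
e^(−rT) = e^(−0.022·0.25) = 0.9945
N(−d₂) = N(-0.19) = 0.4247;  N(−d₁) = N(-0.37) = 0.3557
P = 210·0.9945·0.4247 − 220·0.3557 = 88.6965 − 78.2540 = 10.4425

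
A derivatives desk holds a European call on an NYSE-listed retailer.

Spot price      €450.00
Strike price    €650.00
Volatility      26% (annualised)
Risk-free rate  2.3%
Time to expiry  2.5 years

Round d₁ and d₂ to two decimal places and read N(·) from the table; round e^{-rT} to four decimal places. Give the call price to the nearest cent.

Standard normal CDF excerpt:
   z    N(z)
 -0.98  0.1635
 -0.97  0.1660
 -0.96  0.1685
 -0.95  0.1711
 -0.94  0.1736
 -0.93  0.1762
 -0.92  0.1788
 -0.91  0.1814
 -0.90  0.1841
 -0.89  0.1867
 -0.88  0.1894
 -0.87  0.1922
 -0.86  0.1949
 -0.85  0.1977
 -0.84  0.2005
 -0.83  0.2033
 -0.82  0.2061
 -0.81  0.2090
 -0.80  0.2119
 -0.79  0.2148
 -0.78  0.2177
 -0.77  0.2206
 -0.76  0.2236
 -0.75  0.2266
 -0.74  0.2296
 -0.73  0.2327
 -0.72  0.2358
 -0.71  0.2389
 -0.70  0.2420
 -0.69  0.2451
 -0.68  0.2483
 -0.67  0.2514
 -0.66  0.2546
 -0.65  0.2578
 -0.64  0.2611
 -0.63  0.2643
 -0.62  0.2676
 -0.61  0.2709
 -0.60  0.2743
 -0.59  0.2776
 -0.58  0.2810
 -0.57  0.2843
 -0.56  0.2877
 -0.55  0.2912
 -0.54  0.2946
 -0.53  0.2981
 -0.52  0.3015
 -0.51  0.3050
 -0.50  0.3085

€27.64

σ√T = 0.26 × 1.5811 = 0.4111
d₁ = [ln(450/650) + (0.023 + 0.26²/2)·2.5] / 0.4111 = [-0.3677 + 0.1420] / 0.4111 = -0.5491 ⇒ -0.55
d₂ = d₁ − σ√T = -0.5491 − 0.4111 = -0.9602 ⇒ -0.96
e^(−rT) = e^(−0.023·2.5) = 0.9441
N(d₁) = N(-0.55) = 0.2912;  N(d₂) = N(-0.96) = 0.1685
C = 450·0.2912 − 650·0.9441·0.1685 = 131.0400 − 103.4026 = 27.6374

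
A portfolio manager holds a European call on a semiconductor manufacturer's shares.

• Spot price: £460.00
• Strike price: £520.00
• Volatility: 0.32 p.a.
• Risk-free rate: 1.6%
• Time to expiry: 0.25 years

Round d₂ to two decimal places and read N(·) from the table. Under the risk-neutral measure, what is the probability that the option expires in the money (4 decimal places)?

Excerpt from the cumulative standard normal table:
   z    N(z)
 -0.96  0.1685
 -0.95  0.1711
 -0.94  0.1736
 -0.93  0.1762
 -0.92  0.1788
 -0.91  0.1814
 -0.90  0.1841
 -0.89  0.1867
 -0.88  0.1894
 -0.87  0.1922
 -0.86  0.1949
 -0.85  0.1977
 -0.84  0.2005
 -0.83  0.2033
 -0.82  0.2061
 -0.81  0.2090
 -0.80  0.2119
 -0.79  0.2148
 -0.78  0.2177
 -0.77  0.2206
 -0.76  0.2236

T = 0.25;  σ√T = 0.1600
d₁ = [ln(460/520) + (0.016 + 0.32²/2)·0.25] / 0.1600 = [-0.1226 + 0.0168] / 0.1600 = -0.6613 ⇒ -0.66
d₂ = d₁ − σ√T = -0.6613 − 0.1600 = -0.8213 ⇒ -0.82
Risk-neutral Pr[S_T > K] = N(d₂) = N(-0.82) = 0.2061

0.2061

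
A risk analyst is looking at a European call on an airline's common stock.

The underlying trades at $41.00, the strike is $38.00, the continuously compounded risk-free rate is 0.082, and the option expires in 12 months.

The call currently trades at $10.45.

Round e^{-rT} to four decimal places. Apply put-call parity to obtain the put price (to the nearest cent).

exp(−rT) = exp(−0.082·1) = 0.9213
Put-call parity: C − P = S − K·e^(−rT) = 41 − 38·0.9213 = 41 − 35.0094 = 5.9906
P = C − (C − P) = 10.45 − (5.9906) = 4.4594

$4.46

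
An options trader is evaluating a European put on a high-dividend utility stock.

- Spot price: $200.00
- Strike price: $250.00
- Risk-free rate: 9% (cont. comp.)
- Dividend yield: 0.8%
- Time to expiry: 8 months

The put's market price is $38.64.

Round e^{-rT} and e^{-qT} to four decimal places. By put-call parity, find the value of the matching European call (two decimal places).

$2.13

e^(−qT) = e^(−0.008·0.6667) = 0.9947;  e^(−rT) = e^(−0.09·0.6667) = 0.9418
Put-call parity: C − P = S·e^(−qT) − K·e^(−rT) = 200·0.9947 − 250·0.9418 = 198.9400 − 235.4500 = -36.5100
C = P + (C − P) = 38.64 + (-36.5100) = 2.1300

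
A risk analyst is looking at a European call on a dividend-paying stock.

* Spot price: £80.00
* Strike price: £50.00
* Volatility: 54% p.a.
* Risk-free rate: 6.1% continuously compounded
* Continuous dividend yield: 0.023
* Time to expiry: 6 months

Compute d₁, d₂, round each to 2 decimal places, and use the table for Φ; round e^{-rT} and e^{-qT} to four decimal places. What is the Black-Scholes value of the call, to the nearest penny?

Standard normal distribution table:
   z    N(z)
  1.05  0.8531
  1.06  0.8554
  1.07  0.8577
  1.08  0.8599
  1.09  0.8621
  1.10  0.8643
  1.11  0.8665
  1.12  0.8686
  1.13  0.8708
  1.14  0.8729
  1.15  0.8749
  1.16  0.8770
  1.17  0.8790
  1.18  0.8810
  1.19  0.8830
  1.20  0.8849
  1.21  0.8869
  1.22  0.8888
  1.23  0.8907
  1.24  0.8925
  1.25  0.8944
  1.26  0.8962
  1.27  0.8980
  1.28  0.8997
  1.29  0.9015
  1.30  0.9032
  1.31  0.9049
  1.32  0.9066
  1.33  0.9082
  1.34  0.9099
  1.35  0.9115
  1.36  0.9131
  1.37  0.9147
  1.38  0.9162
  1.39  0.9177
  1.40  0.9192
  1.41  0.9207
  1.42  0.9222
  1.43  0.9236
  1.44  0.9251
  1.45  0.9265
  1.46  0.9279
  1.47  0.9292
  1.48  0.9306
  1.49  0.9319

T = 0.5;  σ√T = 0.3818
d₁ = [ln(80/50) + (0.061 − 0.023 + ½·0.54²)·0.5] / (σ√T) = (0.4700 + 0.0919) / 0.3818 = 1.4716 → 1.47
d₂ = 1.4716 − 0.3818 = 1.0897 → 1.09
exp(−qT) = exp(−0.023·0.5) = 0.9886;  exp(−rT) = exp(−0.061·0.5) = 0.9700
N(d₁) = N(1.47) = 0.9292;  N(d₂) = N(1.09) = 0.8621
C = 80·0.9886·0.9292 − 50·0.9700·0.8621 = 73.4886 − 41.8118 = 31.6767

£31.68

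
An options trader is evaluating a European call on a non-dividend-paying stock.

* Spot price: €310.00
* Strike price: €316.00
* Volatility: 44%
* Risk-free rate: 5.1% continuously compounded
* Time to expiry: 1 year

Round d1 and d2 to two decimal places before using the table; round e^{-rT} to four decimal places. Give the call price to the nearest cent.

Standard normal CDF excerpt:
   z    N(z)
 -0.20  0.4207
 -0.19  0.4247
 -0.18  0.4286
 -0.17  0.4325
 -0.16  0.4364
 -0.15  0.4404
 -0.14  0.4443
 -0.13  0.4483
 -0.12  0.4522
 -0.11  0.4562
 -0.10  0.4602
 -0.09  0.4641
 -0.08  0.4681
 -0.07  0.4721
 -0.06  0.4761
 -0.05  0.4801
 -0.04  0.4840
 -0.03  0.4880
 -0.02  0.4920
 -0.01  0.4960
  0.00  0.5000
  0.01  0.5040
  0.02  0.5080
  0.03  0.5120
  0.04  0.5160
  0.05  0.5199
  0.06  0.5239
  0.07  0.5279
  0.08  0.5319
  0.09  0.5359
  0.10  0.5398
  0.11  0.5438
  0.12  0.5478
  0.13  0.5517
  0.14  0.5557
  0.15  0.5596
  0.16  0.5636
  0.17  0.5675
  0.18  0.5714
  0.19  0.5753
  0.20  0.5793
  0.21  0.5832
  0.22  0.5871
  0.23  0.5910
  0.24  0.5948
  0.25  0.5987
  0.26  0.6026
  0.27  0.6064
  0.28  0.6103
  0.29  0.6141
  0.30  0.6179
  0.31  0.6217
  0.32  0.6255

σ√T = 0.44 × 1.0000 = 0.4400
d₁ = [ln(310/316) + (0.051 + 0.44²/2)·1] / 0.4400 = [-0.0192 + 0.1478] / 0.4400 = 0.2923 which rounds to 0.29
d₂ = d₁ − σ√T = 0.2923 − 0.4400 = -0.1477 which rounds to -0.15
e^(−rT) = e^(−0.051·1) = 0.9503
N(d₁) = N(0.29) = 0.6141;  N(d₂) = N(-0.15) = 0.4404
C = 310·0.6141 − 316·0.9503·0.4404 = 190.3710 − 132.2498 = 58.1212

€58.12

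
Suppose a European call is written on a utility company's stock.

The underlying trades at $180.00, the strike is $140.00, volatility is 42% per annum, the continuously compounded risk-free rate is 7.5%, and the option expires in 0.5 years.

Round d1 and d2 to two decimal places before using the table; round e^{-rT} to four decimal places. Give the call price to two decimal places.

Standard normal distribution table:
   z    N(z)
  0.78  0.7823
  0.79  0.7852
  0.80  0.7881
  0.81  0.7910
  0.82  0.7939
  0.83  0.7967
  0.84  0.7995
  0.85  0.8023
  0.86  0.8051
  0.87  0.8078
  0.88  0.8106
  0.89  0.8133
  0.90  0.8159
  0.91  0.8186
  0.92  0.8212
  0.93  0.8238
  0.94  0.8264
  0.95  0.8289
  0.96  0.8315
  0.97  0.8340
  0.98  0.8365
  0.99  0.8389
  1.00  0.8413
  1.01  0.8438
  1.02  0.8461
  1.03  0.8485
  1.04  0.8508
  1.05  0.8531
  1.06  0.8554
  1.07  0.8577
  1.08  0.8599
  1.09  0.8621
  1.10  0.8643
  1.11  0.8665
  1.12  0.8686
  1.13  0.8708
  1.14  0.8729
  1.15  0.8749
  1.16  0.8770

σ√T = 0.42·√0.5 = 0.2970
d₁ = [ln(180/140) + (0.075 + ½·0.42²)·0.5] / (σ√T) = (0.2513 + 0.0816) / 0.2970 = 1.1210 ⇒ 1.12
d₂ = 1.1210 − 0.2970 = 0.8240 ⇒ 0.82
exp(−rT) = exp(−0.075·0.5) = 0.9632
N(d₁) = N(1.12) = 0.8686;  N(d₂) = N(0.82) = 0.7939
C = 180·0.8686 − 140·0.9632·0.7939 = 156.3480 − 107.0558 = 49.2922

$49.29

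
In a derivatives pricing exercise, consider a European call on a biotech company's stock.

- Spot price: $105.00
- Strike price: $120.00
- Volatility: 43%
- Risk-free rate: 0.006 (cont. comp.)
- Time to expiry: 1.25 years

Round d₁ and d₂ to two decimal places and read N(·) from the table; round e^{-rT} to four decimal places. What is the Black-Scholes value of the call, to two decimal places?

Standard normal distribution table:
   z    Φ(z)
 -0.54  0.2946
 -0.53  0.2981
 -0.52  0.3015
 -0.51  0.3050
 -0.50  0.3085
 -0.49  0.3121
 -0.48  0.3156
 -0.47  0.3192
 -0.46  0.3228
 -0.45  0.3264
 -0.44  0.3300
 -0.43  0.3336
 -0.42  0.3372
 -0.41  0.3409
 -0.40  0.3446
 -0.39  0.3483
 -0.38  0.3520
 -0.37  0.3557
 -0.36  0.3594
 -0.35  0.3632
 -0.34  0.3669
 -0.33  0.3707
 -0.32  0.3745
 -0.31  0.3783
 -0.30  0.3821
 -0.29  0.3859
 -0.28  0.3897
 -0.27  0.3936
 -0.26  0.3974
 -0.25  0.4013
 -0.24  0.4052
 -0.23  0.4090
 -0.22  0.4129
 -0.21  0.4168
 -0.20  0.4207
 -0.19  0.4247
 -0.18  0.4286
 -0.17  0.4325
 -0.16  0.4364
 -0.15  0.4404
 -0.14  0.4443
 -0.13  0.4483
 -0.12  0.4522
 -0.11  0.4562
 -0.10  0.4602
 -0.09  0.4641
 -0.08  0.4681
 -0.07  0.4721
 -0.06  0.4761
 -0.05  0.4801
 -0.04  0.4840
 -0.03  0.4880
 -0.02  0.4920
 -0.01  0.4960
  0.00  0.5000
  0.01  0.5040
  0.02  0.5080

$14.92

σ√T = 0.43 × 1.1180 = 0.4808
d₁ = [ln(105/120) + (0.006 + 0.43²/2)·1.25] / 0.4808 = [-0.1335 + 0.1231] / 0.4808 = -0.0218 which rounds to -0.02
d₂ = d₁ − σ√T = -0.0218 − 0.4808 = -0.5025 which rounds to -0.50
exp(−rT) = exp(−0.006·1.25) = 0.9925
N(d₁) = N(-0.02) = 0.4920;  N(d₂) = N(-0.50) = 0.3085
C = 105·0.4920 − 120·0.9925·0.3085 = 51.6600 − 36.7424 = 14.9176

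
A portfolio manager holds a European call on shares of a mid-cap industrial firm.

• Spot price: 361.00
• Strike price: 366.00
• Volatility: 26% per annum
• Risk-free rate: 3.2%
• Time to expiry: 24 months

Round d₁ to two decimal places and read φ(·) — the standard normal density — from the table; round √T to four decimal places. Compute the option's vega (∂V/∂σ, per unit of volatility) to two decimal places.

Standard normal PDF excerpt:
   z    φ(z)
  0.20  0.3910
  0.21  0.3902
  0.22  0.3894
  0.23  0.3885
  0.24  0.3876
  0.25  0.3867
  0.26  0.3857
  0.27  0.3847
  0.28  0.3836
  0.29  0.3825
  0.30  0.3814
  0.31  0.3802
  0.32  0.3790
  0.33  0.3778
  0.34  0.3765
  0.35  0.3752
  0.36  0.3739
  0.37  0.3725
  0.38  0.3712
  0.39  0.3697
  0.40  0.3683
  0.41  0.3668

T = 2;  σ√T = 0.3677
ln(S/K) + (r + σ²/2)T = ln(361/366) + (0.032 + 0.26²/2)·2 = -0.0138 + 0.1316 = 0.1178
d₁ = 0.1178 / 0.3677 = 0.3205 ≈ 0.32
√T = √2 = 1.4142
φ(d₁) = φ(0.32) = 0.3790
vega = S·φ(d₁)·√T = 361·0.3790·1.4142 = 193.4894
(Call and put vega coincide under Black-Scholes.)

193.49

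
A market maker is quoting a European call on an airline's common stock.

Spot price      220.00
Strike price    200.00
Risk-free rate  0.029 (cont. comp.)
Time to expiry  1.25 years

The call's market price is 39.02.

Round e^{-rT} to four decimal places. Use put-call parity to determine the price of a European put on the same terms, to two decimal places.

11.90

exp(−rT) = exp(−0.029·1.25) = 0.9644
Put-call parity: C − P = S − K·e^(−rT) = 220 − 200·0.9644 = 220 − 192.8800 = 27.1200
P = C − (C − P) = 39.02 − (27.1200) = 11.9000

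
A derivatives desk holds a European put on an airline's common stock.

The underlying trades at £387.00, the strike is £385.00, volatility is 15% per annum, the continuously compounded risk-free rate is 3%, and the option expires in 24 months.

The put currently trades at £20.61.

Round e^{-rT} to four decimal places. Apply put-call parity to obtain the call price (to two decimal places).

e^(−rT) = e^(−0.03·2) = 0.9418
Put-call parity: C − P = S − K·e^(−rT) = 387 − 385·0.9418 = 387 − 362.5930 = 24.4070
C = P + (C − P) = 20.61 + (24.4070) = 45.0170

£45.02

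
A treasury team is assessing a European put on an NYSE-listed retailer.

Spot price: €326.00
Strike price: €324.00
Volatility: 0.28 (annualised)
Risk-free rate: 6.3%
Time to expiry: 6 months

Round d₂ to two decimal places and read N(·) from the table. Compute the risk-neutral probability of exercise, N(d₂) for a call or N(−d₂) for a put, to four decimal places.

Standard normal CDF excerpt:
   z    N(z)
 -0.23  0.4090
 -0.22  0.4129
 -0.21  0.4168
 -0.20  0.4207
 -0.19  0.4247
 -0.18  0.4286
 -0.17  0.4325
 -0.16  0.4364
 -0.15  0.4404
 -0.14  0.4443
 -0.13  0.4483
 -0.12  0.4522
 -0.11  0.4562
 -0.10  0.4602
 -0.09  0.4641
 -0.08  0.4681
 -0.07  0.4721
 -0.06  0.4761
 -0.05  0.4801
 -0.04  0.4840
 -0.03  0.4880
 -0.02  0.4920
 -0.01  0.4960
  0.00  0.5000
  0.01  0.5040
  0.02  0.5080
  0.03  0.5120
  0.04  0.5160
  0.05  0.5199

T = 0.5;  σ√T = 0.1980
d₁ = [ln(326/324) + (0.063 + 0.28²/2)·0.5] / 0.1980 = [0.0062 + 0.0511] / 0.1980 = 0.2892 → 0.29
d₂ = d₁ − σ√T = 0.2892 − 0.1980 = 0.0912 → 0.09
Pr(exercise) under Q = N(−d₂) = N(-0.09) = 0.4641

0.4641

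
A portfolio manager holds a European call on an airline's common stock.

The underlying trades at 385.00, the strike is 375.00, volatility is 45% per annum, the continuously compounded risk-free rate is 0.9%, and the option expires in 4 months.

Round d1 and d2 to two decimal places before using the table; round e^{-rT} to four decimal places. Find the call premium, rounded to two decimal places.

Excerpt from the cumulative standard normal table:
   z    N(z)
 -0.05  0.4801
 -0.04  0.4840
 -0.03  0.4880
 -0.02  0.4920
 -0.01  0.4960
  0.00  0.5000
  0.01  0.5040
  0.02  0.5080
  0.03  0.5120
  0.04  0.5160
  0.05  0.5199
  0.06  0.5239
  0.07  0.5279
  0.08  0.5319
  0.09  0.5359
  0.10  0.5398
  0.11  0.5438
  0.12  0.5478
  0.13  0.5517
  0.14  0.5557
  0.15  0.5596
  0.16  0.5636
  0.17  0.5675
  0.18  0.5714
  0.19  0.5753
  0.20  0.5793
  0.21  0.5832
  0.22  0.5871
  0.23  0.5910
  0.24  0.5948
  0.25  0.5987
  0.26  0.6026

σ√T = 0.45·√0.3333 = 0.2598
d₁ = [ln(385/375) + (0.009 + 0.45²/2)·0.3333] / 0.2598 = [0.0263 + 0.0367] / 0.2598 = 0.2427 ≈ 0.24
d₂ = d₁ − σ√T = 0.2427 − 0.2598 = -0.0171 ≈ -0.02
e^(−rT) = e^(−0.009·0.3333) = 0.9970
C = 385·N(0.24) − 375·0.9970·N(-0.02) = 385·0.5948 − 375·0.9970·0.4920 = 228.9980 − 183.9465 = 45.0515

45.05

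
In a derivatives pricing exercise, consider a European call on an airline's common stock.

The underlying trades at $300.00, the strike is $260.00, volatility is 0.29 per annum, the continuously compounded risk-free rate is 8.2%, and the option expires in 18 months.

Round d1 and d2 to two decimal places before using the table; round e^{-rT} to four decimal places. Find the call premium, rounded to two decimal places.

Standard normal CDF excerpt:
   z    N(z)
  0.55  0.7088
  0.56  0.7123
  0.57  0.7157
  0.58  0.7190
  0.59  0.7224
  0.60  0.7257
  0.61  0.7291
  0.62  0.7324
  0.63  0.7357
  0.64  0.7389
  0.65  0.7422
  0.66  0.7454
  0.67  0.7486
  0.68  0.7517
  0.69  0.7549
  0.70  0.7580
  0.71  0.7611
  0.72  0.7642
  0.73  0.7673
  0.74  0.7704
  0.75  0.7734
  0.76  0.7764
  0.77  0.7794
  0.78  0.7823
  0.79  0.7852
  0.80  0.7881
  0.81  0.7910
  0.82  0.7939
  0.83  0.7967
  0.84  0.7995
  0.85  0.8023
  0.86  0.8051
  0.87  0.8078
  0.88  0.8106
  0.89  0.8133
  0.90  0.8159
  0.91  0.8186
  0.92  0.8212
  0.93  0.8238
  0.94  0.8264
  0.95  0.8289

$82.59

σ√T = 0.29 × 1.2247 = 0.3552
d₁ = [ln(300/260) + (0.082 + 0.29²/2)·1.5] / 0.3552 = [0.1431 + 0.1861] / 0.3552 = 0.9268 → 0.93
d₂ = d₁ − σ√T = 0.9268 − 0.3552 = 0.5716 → 0.57
e^(−rT) = e^(−0.082·1.5) = 0.8843
N(d₁) = N(0.93) = 0.8238;  N(d₂) = N(0.57) = 0.7157
C = 300·0.8238 − 260·0.8843·0.7157 = 247.1400 − 164.5523 = 82.5877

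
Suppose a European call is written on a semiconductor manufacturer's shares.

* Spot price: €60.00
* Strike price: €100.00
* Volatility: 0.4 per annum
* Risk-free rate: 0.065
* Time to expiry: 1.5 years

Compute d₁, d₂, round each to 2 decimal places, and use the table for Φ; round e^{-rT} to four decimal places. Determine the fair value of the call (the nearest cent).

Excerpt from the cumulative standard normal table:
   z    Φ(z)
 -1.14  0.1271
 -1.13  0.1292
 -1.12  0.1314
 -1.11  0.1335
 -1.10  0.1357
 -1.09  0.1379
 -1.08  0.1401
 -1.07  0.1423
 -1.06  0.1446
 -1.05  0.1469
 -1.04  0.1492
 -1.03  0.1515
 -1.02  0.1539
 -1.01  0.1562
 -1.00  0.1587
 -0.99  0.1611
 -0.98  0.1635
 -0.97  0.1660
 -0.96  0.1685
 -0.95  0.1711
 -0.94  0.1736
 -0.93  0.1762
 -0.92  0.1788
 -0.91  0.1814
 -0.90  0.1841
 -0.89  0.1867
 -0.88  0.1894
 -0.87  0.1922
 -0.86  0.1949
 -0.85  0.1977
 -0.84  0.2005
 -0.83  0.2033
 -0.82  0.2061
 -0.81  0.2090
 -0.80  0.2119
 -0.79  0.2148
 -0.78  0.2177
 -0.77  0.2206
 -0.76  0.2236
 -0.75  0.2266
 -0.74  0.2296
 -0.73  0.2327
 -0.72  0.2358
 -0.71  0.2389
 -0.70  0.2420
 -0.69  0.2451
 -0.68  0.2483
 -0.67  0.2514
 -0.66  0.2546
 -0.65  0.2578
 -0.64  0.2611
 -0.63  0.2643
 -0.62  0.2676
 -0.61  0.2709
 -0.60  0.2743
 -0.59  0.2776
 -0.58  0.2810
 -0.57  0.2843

σ√T = 0.4 × 1.2247 = 0.4899
d₁ = [ln(60/100) + (0.065 + 0.4²/2)·1.5] / 0.4899 = [-0.5108 + 0.2175] / 0.4899 = -0.5987 which rounds to -0.60
d₂ = d₁ − σ√T = -0.5987 − 0.4899 = -1.0886 which rounds to -1.09
exp(−rT) = exp(−0.065·1.5) = 0.9071
N(d₁) = N(-0.60) = 0.2743;  N(d₂) = N(-1.09) = 0.1379
C = 60·0.2743 − 100·0.9071·0.1379 = 16.4580 − 12.5089 = 3.9491

€3.95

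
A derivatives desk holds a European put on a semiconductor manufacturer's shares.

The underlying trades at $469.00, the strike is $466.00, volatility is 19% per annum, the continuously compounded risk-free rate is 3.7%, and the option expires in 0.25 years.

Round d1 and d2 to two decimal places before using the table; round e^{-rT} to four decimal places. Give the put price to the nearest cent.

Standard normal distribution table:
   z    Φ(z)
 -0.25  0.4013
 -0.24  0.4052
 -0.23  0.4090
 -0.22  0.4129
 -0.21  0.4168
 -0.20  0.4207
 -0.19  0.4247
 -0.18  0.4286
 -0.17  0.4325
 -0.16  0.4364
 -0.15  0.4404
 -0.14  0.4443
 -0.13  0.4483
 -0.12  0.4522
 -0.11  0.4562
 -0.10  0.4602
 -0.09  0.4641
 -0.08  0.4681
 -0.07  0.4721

$13.31

T = 0.25;  σ√T = 0.0950
d₁ = [ln(469/466) + (0.037 + 0.19²/2)·0.25] / 0.0950 = [0.0064 + 0.0138] / 0.0950 = 0.2124 which rounds to 0.21
d₂ = d₁ − σ√T = 0.2124 − 0.0950 = 0.1174 which rounds to 0.12
e^(−rT) = e^(−0.037·0.25) = 0.9908
N(−d₂) = N(-0.12) = 0.4522;  N(−d₁) = N(-0.21) = 0.4168
P = 466·0.9908·0.4522 − 469·0.4168 = 208.7865 − 195.4792 = 13.3073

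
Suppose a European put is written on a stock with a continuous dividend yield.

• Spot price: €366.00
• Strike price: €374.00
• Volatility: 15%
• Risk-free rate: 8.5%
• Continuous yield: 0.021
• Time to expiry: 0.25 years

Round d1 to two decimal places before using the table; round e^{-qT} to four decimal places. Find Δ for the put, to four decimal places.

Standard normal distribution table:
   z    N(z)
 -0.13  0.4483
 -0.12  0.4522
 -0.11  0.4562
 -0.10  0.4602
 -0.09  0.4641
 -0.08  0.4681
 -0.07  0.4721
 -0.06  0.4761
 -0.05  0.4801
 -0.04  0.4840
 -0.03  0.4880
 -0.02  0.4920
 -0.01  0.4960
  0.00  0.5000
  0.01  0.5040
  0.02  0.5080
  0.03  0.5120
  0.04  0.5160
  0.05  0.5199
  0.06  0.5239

σ√T = 0.15 × 0.5000 = 0.0750
ln(S/K) + (r − q + σ²/2)T = ln(366/374) + (0.085 − 0.021 + 0.15²/2)·0.25 = -0.0216 + 0.0188 = -0.0028
d₁ = -0.0028 / 0.0750 = -0.0375 ⇒ -0.04
N(d₁) = N(-0.04) = 0.4840
Δ_put = e^(−qT)·(N(d₁) − 1) = 0.9948·(0.4840 − 1) = -0.5133

-0.5133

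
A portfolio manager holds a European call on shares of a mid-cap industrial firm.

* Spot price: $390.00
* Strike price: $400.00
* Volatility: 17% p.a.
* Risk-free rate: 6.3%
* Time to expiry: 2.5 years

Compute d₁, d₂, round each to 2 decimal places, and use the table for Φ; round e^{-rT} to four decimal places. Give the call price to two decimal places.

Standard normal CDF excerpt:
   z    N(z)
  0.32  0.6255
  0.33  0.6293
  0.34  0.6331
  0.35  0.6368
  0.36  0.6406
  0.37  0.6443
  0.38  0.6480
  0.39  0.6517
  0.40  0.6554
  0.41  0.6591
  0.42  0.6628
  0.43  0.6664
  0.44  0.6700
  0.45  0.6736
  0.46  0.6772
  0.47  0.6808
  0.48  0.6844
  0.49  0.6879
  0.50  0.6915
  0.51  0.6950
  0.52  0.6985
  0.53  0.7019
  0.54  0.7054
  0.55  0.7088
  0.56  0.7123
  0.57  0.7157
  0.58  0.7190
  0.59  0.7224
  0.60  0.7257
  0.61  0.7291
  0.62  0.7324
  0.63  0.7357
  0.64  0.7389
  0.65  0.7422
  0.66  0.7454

$68.02

σ√T = 0.17·√2.5 = 0.2688
d₁ = [ln(390/400) + (0.063 + 0.17²/2)·2.5] / 0.2688 = [-0.0253 + 0.1936] / 0.2688 = 0.6262 which rounds to 0.63
d₂ = d₁ − σ√T = 0.6262 − 0.2688 = 0.3574 which rounds to 0.36
exp(−rT) = exp(−0.063·2.5) = 0.8543
N(d₁) = N(0.63) = 0.7357;  N(d₂) = N(0.36) = 0.6406
C = 390·0.7357 − 400·0.8543·0.6406 = 286.9230 − 218.9058 = 68.0172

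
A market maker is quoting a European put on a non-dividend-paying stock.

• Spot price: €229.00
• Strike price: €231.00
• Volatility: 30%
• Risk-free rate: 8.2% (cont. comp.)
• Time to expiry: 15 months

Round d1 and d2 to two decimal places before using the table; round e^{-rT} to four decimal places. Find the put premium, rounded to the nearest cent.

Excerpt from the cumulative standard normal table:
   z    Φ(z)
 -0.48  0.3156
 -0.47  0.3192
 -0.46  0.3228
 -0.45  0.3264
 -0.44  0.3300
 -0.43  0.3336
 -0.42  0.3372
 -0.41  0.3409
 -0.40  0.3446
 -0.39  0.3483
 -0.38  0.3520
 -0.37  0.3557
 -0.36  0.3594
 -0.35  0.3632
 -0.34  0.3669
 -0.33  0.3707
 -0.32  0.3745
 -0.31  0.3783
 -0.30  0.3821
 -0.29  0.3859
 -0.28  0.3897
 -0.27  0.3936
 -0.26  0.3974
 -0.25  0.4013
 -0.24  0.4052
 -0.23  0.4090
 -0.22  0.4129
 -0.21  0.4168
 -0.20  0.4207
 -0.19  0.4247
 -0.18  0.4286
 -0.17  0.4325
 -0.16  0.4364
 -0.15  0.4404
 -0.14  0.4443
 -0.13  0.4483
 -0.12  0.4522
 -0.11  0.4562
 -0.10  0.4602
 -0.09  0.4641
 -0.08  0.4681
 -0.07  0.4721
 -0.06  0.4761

σ√T = 0.3 × 1.1180 = 0.3354
d₁ = [ln(229/231) + (0.082 + 0.3²/2)·1.25] / 0.3354 = [-0.0087 + 0.1588] / 0.3354 = 0.4474 ⇒ 0.45
d₂ = d₁ − σ√T = 0.4474 − 0.3354 = 0.1120 ⇒ 0.11
e^(−rT) = e^(−0.082·1.25) = 0.9026
P = 231·0.9026·N(-0.11) − 229·N(-0.45) = 231·0.9026·0.4562 − 229·0.3264 = 95.1180 − 74.7456 = 20.3724

€20.37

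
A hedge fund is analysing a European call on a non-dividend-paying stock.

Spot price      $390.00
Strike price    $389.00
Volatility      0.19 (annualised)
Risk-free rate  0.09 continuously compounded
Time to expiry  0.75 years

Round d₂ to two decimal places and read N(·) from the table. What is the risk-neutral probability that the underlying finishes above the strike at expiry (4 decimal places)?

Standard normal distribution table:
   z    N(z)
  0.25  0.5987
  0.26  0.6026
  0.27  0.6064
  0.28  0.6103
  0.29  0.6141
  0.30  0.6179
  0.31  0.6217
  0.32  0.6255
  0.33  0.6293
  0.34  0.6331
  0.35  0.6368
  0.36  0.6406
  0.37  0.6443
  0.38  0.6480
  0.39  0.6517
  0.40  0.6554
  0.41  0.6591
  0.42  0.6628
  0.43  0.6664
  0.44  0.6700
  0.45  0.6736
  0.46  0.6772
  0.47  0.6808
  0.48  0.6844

T = 0.75;  σ√T = 0.1645
d₁ = [ln(390/389) + (0.09 + 0.19²/2)·0.75] / 0.1645 = [0.0026 + 0.0810] / 0.1645 = 0.5081 which rounds to 0.51
d₂ = d₁ − σ√T = 0.5081 − 0.1645 = 0.3436 which rounds to 0.34
Pr(exercise) under Q = N(d₂) = 0.6331

0.6331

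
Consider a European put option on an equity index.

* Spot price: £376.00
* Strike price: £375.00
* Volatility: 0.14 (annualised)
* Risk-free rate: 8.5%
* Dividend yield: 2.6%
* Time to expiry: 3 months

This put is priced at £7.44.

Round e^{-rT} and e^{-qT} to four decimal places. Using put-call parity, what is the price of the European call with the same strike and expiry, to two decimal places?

£13.87

e^(−qT) = e^(−0.026·0.25) = 0.9935;  e^(−rT) = e^(−0.085·0.25) = 0.9790
Put-call parity: C − P = S·e^(−qT) − K·e^(−rT) = 376·0.9935 − 375·0.9790 = 373.5560 − 367.1250 = 6.4310
C = P + (C − P) = 7.44 + (6.4310) = 13.8710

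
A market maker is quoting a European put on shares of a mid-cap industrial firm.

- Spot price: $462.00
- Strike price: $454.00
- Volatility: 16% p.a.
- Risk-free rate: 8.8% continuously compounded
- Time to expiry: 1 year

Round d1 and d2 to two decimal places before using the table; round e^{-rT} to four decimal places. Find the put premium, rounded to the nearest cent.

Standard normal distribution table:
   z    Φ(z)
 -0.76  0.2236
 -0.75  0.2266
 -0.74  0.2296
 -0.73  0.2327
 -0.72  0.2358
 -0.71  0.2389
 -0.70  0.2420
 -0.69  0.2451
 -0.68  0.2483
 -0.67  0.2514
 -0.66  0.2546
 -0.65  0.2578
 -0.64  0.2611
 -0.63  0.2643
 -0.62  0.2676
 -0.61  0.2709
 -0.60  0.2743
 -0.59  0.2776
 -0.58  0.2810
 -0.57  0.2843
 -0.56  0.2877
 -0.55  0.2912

σ√T = 0.16·√1 = 0.1600
d₁ = [ln(462/454) + (0.088 + ½·0.16²)·1] / (σ√T) = (0.0175 + 0.1008) / 0.1600 = 0.7392 which rounds to 0.74
d₂ = 0.7392 − 0.1600 = 0.5792 which rounds to 0.58
exp(−rT) = exp(−0.088·1) = 0.9158
N(−d₂) = N(-0.58) = 0.2810;  N(−d₁) = N(-0.74) = 0.2296
P = 454·0.9158·0.2810 − 462·0.2296 = 116.8323 − 106.0752 = 10.7571

$10.76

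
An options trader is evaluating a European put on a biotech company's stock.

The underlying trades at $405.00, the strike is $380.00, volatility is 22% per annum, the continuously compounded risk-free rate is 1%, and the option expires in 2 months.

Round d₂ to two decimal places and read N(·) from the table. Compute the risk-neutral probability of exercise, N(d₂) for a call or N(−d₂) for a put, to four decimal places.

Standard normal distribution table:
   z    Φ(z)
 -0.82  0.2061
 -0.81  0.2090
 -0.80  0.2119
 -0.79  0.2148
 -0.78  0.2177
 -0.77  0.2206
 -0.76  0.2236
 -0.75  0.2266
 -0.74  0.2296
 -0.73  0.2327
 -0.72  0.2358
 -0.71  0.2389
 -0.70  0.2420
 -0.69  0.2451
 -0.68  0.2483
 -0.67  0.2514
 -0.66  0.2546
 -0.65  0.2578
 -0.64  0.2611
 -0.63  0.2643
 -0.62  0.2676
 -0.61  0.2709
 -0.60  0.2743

0.2483

σ√T = 0.22 × 0.4082 = 0.0898
d₁ = [ln(405/380) + (0.01 + 0.22²/2)·0.1667] / 0.0898 = [0.0637 + 0.0057] / 0.0898 = 0.7729 ⇒ 0.77
d₂ = d₁ − σ√T = 0.7729 − 0.0898 = 0.6831 ⇒ 0.68
Pr(exercise) under Q = N(−d₂) = N(-0.68) = 0.2483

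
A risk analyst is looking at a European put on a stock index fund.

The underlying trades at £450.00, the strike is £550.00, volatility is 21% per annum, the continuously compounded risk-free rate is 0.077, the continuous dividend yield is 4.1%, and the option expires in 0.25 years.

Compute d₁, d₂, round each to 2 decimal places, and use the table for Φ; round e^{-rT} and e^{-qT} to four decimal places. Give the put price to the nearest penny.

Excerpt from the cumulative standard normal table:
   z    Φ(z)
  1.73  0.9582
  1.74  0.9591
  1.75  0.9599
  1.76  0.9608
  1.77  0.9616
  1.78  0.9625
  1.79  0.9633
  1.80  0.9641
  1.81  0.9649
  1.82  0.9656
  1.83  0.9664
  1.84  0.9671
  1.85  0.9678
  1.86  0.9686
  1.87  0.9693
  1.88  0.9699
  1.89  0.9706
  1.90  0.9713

£94.95

σ√T = 0.21 × 0.5000 = 0.1050
d₁ = [ln(450/550) + (0.077 − 0.041 + ½·0.21²)·0.25] / (σ√T) = (-0.2007 + 0.0145) / 0.1050 = -1.7729 ≈ -1.77
d₂ = -1.7729 − 0.1050 = -1.8779 ≈ -1.88
e^(−qT) = e^(−0.041·0.25) = 0.9898;  e^(−rT) = e^(−0.077·0.25) = 0.9809
N(−d₂) = N(1.88) = 0.9699;  N(−d₁) = N(1.77) = 0.9616
P = 550·0.9809·0.9699 − 450·0.9898·0.9616 = 523.2562 − 428.3063 = 94.9499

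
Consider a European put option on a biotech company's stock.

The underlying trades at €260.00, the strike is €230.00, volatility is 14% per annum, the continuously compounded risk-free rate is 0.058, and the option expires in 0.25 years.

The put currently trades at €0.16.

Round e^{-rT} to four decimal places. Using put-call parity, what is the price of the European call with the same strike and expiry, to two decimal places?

€33.47

exp(−rT) = exp(−0.058·0.25) = 0.9856
Put-call parity: C − P = S − K·e^(−rT) = 260 − 230·0.9856 = 260 − 226.6880 = 33.3120
C = P + (C − P) = 0.16 + (33.3120) = 33.4720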